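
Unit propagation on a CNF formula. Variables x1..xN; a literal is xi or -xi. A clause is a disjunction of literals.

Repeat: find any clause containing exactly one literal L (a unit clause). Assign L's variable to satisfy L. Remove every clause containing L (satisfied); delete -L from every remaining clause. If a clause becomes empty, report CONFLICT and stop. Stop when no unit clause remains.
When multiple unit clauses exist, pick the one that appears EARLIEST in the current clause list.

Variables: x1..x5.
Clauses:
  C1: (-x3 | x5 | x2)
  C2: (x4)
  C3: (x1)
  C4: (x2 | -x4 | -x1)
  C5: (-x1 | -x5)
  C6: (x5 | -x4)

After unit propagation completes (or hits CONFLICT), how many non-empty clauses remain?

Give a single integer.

unit clause [4] forces x4=T; simplify:
  drop -4 from [2, -4, -1] -> [2, -1]
  drop -4 from [5, -4] -> [5]
  satisfied 1 clause(s); 5 remain; assigned so far: [4]
unit clause [1] forces x1=T; simplify:
  drop -1 from [2, -1] -> [2]
  drop -1 from [-1, -5] -> [-5]
  satisfied 1 clause(s); 4 remain; assigned so far: [1, 4]
unit clause [2] forces x2=T; simplify:
  satisfied 2 clause(s); 2 remain; assigned so far: [1, 2, 4]
unit clause [-5] forces x5=F; simplify:
  drop 5 from [5] -> [] (empty!)
  satisfied 1 clause(s); 1 remain; assigned so far: [1, 2, 4, 5]
CONFLICT (empty clause)

Answer: 0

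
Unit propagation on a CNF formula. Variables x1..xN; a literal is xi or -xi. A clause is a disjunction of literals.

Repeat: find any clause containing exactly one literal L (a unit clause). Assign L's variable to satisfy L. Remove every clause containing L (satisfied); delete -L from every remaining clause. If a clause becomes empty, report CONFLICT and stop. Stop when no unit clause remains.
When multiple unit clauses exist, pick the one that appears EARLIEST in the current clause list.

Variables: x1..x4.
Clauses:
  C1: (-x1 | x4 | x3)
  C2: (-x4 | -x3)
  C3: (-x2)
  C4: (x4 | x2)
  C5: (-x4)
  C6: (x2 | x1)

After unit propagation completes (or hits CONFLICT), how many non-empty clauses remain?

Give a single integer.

Answer: 2

Derivation:
unit clause [-2] forces x2=F; simplify:
  drop 2 from [4, 2] -> [4]
  drop 2 from [2, 1] -> [1]
  satisfied 1 clause(s); 5 remain; assigned so far: [2]
unit clause [4] forces x4=T; simplify:
  drop -4 from [-4, -3] -> [-3]
  drop -4 from [-4] -> [] (empty!)
  satisfied 2 clause(s); 3 remain; assigned so far: [2, 4]
CONFLICT (empty clause)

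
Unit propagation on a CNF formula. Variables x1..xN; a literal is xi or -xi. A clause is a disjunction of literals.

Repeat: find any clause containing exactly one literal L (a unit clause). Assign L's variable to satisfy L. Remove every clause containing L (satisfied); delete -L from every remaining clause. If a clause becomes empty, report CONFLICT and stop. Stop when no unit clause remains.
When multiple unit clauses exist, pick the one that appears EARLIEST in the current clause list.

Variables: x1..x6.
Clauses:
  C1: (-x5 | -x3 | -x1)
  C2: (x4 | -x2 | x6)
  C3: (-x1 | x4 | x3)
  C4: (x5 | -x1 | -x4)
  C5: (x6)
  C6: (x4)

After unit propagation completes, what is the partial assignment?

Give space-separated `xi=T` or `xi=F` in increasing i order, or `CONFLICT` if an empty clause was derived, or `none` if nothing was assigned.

unit clause [6] forces x6=T; simplify:
  satisfied 2 clause(s); 4 remain; assigned so far: [6]
unit clause [4] forces x4=T; simplify:
  drop -4 from [5, -1, -4] -> [5, -1]
  satisfied 2 clause(s); 2 remain; assigned so far: [4, 6]

Answer: x4=T x6=T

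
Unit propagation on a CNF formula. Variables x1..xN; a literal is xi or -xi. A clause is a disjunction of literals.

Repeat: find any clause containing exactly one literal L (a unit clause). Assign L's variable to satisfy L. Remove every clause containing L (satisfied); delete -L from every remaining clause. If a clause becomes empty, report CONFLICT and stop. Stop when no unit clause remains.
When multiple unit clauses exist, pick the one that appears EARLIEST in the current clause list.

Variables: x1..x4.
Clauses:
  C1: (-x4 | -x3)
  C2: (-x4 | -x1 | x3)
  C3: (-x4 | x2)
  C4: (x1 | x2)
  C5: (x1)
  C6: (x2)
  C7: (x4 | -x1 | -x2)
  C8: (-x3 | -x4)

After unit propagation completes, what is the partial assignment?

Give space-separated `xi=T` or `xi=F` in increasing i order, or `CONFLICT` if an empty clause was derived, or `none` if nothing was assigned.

Answer: CONFLICT

Derivation:
unit clause [1] forces x1=T; simplify:
  drop -1 from [-4, -1, 3] -> [-4, 3]
  drop -1 from [4, -1, -2] -> [4, -2]
  satisfied 2 clause(s); 6 remain; assigned so far: [1]
unit clause [2] forces x2=T; simplify:
  drop -2 from [4, -2] -> [4]
  satisfied 2 clause(s); 4 remain; assigned so far: [1, 2]
unit clause [4] forces x4=T; simplify:
  drop -4 from [-4, -3] -> [-3]
  drop -4 from [-4, 3] -> [3]
  drop -4 from [-3, -4] -> [-3]
  satisfied 1 clause(s); 3 remain; assigned so far: [1, 2, 4]
unit clause [-3] forces x3=F; simplify:
  drop 3 from [3] -> [] (empty!)
  satisfied 2 clause(s); 1 remain; assigned so far: [1, 2, 3, 4]
CONFLICT (empty clause)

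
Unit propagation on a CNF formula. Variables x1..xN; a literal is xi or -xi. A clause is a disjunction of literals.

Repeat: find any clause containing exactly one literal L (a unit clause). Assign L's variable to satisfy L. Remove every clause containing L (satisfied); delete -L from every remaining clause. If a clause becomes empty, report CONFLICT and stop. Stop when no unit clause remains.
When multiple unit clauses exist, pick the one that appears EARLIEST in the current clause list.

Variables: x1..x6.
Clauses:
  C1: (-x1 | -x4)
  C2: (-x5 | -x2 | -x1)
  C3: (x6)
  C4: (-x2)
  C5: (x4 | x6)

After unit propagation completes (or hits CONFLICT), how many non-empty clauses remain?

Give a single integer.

Answer: 1

Derivation:
unit clause [6] forces x6=T; simplify:
  satisfied 2 clause(s); 3 remain; assigned so far: [6]
unit clause [-2] forces x2=F; simplify:
  satisfied 2 clause(s); 1 remain; assigned so far: [2, 6]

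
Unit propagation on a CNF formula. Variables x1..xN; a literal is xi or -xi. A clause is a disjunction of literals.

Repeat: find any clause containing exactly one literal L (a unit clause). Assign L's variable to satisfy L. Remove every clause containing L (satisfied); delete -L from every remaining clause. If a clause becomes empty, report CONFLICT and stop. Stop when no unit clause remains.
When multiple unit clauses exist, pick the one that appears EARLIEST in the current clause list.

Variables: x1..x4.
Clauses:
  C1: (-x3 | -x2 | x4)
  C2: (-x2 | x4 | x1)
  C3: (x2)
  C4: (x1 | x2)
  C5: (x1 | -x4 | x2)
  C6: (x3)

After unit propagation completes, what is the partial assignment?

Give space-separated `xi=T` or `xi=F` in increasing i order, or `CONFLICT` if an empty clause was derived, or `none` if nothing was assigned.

unit clause [2] forces x2=T; simplify:
  drop -2 from [-3, -2, 4] -> [-3, 4]
  drop -2 from [-2, 4, 1] -> [4, 1]
  satisfied 3 clause(s); 3 remain; assigned so far: [2]
unit clause [3] forces x3=T; simplify:
  drop -3 from [-3, 4] -> [4]
  satisfied 1 clause(s); 2 remain; assigned so far: [2, 3]
unit clause [4] forces x4=T; simplify:
  satisfied 2 clause(s); 0 remain; assigned so far: [2, 3, 4]

Answer: x2=T x3=T x4=T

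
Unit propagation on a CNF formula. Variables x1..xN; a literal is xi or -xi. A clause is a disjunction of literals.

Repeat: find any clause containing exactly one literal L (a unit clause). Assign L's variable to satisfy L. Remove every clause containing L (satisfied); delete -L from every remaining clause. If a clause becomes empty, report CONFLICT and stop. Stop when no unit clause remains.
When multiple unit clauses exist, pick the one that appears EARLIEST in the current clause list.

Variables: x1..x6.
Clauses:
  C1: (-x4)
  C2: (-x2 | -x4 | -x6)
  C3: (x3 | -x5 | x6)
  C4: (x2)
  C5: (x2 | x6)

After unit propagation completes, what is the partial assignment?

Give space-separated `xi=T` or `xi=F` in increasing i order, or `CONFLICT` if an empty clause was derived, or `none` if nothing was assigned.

unit clause [-4] forces x4=F; simplify:
  satisfied 2 clause(s); 3 remain; assigned so far: [4]
unit clause [2] forces x2=T; simplify:
  satisfied 2 clause(s); 1 remain; assigned so far: [2, 4]

Answer: x2=T x4=F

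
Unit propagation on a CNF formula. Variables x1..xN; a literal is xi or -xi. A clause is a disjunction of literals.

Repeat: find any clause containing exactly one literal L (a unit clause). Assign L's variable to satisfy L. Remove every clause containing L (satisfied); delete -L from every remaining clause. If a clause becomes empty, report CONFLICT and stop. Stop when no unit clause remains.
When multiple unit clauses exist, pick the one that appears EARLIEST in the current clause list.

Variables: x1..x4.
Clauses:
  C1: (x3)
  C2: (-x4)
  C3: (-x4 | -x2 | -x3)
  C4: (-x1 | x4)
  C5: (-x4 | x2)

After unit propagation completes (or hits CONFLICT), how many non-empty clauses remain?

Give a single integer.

Answer: 0

Derivation:
unit clause [3] forces x3=T; simplify:
  drop -3 from [-4, -2, -3] -> [-4, -2]
  satisfied 1 clause(s); 4 remain; assigned so far: [3]
unit clause [-4] forces x4=F; simplify:
  drop 4 from [-1, 4] -> [-1]
  satisfied 3 clause(s); 1 remain; assigned so far: [3, 4]
unit clause [-1] forces x1=F; simplify:
  satisfied 1 clause(s); 0 remain; assigned so far: [1, 3, 4]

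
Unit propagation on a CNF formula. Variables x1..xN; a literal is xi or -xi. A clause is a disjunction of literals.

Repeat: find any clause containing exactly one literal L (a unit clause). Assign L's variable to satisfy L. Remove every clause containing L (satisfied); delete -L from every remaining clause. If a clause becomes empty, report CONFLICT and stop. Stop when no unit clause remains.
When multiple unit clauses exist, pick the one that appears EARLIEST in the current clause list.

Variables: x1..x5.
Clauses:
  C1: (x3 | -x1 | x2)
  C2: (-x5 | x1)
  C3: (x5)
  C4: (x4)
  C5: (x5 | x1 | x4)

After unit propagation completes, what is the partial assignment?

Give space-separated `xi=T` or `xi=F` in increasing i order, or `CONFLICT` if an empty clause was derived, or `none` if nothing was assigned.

unit clause [5] forces x5=T; simplify:
  drop -5 from [-5, 1] -> [1]
  satisfied 2 clause(s); 3 remain; assigned so far: [5]
unit clause [1] forces x1=T; simplify:
  drop -1 from [3, -1, 2] -> [3, 2]
  satisfied 1 clause(s); 2 remain; assigned so far: [1, 5]
unit clause [4] forces x4=T; simplify:
  satisfied 1 clause(s); 1 remain; assigned so far: [1, 4, 5]

Answer: x1=T x4=T x5=T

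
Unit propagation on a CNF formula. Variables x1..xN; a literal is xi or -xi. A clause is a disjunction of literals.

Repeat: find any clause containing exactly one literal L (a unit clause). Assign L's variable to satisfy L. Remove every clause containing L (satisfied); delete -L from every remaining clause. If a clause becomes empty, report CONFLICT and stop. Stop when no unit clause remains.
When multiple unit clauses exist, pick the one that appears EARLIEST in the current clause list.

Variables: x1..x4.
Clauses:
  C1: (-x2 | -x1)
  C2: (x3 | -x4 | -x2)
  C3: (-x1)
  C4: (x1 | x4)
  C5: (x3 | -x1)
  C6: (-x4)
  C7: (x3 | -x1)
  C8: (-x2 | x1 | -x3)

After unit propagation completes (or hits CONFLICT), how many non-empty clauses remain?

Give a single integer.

Answer: 2

Derivation:
unit clause [-1] forces x1=F; simplify:
  drop 1 from [1, 4] -> [4]
  drop 1 from [-2, 1, -3] -> [-2, -3]
  satisfied 4 clause(s); 4 remain; assigned so far: [1]
unit clause [4] forces x4=T; simplify:
  drop -4 from [3, -4, -2] -> [3, -2]
  drop -4 from [-4] -> [] (empty!)
  satisfied 1 clause(s); 3 remain; assigned so far: [1, 4]
CONFLICT (empty clause)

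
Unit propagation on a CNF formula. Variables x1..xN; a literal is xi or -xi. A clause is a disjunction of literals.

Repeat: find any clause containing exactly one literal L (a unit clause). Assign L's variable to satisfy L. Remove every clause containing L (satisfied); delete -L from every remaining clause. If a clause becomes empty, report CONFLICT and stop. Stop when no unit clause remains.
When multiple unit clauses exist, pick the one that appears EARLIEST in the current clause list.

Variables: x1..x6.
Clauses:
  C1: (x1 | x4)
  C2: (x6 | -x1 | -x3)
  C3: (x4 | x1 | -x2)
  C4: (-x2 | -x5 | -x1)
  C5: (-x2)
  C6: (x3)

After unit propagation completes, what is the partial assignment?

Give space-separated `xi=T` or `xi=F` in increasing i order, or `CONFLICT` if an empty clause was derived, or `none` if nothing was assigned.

unit clause [-2] forces x2=F; simplify:
  satisfied 3 clause(s); 3 remain; assigned so far: [2]
unit clause [3] forces x3=T; simplify:
  drop -3 from [6, -1, -3] -> [6, -1]
  satisfied 1 clause(s); 2 remain; assigned so far: [2, 3]

Answer: x2=F x3=T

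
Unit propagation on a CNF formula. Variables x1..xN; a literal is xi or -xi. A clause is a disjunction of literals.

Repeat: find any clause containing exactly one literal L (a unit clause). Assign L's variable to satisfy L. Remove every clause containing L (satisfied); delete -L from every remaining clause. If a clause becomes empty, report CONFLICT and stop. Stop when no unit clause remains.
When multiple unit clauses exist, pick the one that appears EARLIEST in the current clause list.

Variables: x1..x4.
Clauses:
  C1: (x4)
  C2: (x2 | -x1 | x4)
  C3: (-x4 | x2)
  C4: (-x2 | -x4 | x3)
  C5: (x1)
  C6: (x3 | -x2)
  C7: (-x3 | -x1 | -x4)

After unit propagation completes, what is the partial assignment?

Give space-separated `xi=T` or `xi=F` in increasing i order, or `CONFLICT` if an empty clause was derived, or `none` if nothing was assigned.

Answer: CONFLICT

Derivation:
unit clause [4] forces x4=T; simplify:
  drop -4 from [-4, 2] -> [2]
  drop -4 from [-2, -4, 3] -> [-2, 3]
  drop -4 from [-3, -1, -4] -> [-3, -1]
  satisfied 2 clause(s); 5 remain; assigned so far: [4]
unit clause [2] forces x2=T; simplify:
  drop -2 from [-2, 3] -> [3]
  drop -2 from [3, -2] -> [3]
  satisfied 1 clause(s); 4 remain; assigned so far: [2, 4]
unit clause [3] forces x3=T; simplify:
  drop -3 from [-3, -1] -> [-1]
  satisfied 2 clause(s); 2 remain; assigned so far: [2, 3, 4]
unit clause [1] forces x1=T; simplify:
  drop -1 from [-1] -> [] (empty!)
  satisfied 1 clause(s); 1 remain; assigned so far: [1, 2, 3, 4]
CONFLICT (empty clause)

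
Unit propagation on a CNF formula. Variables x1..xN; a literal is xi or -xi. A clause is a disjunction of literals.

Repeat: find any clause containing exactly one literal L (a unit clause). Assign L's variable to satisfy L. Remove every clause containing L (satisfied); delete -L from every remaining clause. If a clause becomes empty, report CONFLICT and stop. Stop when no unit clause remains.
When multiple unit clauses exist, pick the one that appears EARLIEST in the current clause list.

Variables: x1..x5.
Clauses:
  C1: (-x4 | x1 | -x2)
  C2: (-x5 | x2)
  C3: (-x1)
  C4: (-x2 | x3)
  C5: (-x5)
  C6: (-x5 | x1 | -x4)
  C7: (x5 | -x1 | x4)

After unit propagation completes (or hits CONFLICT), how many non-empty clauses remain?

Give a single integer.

Answer: 2

Derivation:
unit clause [-1] forces x1=F; simplify:
  drop 1 from [-4, 1, -2] -> [-4, -2]
  drop 1 from [-5, 1, -4] -> [-5, -4]
  satisfied 2 clause(s); 5 remain; assigned so far: [1]
unit clause [-5] forces x5=F; simplify:
  satisfied 3 clause(s); 2 remain; assigned so far: [1, 5]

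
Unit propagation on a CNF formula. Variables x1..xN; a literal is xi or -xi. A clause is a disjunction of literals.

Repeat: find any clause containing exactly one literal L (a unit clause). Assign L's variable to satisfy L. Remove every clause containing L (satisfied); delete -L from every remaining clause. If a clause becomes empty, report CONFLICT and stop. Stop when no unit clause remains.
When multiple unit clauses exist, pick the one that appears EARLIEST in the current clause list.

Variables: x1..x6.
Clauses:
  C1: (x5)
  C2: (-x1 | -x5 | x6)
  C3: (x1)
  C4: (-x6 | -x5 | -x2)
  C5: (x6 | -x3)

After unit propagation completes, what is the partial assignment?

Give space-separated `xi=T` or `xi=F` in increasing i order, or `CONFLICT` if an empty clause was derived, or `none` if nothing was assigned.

unit clause [5] forces x5=T; simplify:
  drop -5 from [-1, -5, 6] -> [-1, 6]
  drop -5 from [-6, -5, -2] -> [-6, -2]
  satisfied 1 clause(s); 4 remain; assigned so far: [5]
unit clause [1] forces x1=T; simplify:
  drop -1 from [-1, 6] -> [6]
  satisfied 1 clause(s); 3 remain; assigned so far: [1, 5]
unit clause [6] forces x6=T; simplify:
  drop -6 from [-6, -2] -> [-2]
  satisfied 2 clause(s); 1 remain; assigned so far: [1, 5, 6]
unit clause [-2] forces x2=F; simplify:
  satisfied 1 clause(s); 0 remain; assigned so far: [1, 2, 5, 6]

Answer: x1=T x2=F x5=T x6=T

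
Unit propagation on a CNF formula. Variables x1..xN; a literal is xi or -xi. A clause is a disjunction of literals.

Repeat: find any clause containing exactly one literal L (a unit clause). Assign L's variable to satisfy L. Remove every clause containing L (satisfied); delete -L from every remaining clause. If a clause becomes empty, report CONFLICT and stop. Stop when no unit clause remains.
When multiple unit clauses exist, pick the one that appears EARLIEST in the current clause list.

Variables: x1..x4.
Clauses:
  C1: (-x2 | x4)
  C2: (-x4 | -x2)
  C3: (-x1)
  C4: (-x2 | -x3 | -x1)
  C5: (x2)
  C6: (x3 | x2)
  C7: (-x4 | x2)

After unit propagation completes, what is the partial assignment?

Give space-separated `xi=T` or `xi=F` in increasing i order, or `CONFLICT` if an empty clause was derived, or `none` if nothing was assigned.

unit clause [-1] forces x1=F; simplify:
  satisfied 2 clause(s); 5 remain; assigned so far: [1]
unit clause [2] forces x2=T; simplify:
  drop -2 from [-2, 4] -> [4]
  drop -2 from [-4, -2] -> [-4]
  satisfied 3 clause(s); 2 remain; assigned so far: [1, 2]
unit clause [4] forces x4=T; simplify:
  drop -4 from [-4] -> [] (empty!)
  satisfied 1 clause(s); 1 remain; assigned so far: [1, 2, 4]
CONFLICT (empty clause)

Answer: CONFLICT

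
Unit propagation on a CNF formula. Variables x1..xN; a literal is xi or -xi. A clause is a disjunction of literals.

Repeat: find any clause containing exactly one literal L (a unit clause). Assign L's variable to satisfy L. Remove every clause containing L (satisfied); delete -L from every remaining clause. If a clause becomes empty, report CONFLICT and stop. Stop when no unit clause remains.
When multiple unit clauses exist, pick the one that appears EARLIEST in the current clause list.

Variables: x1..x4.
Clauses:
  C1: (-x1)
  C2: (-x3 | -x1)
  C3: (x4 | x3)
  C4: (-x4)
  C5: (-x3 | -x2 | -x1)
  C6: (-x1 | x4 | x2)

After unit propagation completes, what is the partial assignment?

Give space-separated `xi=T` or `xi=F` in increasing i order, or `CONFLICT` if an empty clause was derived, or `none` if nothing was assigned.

unit clause [-1] forces x1=F; simplify:
  satisfied 4 clause(s); 2 remain; assigned so far: [1]
unit clause [-4] forces x4=F; simplify:
  drop 4 from [4, 3] -> [3]
  satisfied 1 clause(s); 1 remain; assigned so far: [1, 4]
unit clause [3] forces x3=T; simplify:
  satisfied 1 clause(s); 0 remain; assigned so far: [1, 3, 4]

Answer: x1=F x3=T x4=F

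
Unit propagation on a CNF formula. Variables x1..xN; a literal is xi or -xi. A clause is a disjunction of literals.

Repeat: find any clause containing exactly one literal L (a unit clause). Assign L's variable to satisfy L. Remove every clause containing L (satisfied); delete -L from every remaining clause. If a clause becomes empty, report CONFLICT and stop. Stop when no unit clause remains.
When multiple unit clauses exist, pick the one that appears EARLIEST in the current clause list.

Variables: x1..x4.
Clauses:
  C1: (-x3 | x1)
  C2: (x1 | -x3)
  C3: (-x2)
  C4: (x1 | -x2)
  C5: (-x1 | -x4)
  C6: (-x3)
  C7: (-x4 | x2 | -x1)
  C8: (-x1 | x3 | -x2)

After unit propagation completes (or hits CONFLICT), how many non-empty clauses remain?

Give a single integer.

unit clause [-2] forces x2=F; simplify:
  drop 2 from [-4, 2, -1] -> [-4, -1]
  satisfied 3 clause(s); 5 remain; assigned so far: [2]
unit clause [-3] forces x3=F; simplify:
  satisfied 3 clause(s); 2 remain; assigned so far: [2, 3]

Answer: 2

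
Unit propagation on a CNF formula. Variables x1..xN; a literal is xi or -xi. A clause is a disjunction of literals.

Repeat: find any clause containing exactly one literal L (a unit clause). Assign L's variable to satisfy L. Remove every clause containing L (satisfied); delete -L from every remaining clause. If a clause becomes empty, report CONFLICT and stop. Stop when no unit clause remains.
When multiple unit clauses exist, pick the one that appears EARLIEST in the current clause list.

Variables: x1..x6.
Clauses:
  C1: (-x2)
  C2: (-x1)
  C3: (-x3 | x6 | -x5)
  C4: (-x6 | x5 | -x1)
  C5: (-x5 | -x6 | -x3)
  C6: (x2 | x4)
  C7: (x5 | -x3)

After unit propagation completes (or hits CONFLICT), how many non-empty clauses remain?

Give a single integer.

Answer: 3

Derivation:
unit clause [-2] forces x2=F; simplify:
  drop 2 from [2, 4] -> [4]
  satisfied 1 clause(s); 6 remain; assigned so far: [2]
unit clause [-1] forces x1=F; simplify:
  satisfied 2 clause(s); 4 remain; assigned so far: [1, 2]
unit clause [4] forces x4=T; simplify:
  satisfied 1 clause(s); 3 remain; assigned so far: [1, 2, 4]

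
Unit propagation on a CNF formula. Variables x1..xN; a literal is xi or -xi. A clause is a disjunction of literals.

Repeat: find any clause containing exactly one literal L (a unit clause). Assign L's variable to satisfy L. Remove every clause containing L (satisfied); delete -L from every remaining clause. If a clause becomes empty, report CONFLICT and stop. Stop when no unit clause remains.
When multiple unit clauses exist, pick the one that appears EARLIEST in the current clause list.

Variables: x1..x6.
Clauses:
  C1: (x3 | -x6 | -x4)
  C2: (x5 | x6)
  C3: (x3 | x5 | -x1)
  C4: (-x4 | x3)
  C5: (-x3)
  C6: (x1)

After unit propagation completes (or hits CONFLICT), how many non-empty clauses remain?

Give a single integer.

Answer: 0

Derivation:
unit clause [-3] forces x3=F; simplify:
  drop 3 from [3, -6, -4] -> [-6, -4]
  drop 3 from [3, 5, -1] -> [5, -1]
  drop 3 from [-4, 3] -> [-4]
  satisfied 1 clause(s); 5 remain; assigned so far: [3]
unit clause [-4] forces x4=F; simplify:
  satisfied 2 clause(s); 3 remain; assigned so far: [3, 4]
unit clause [1] forces x1=T; simplify:
  drop -1 from [5, -1] -> [5]
  satisfied 1 clause(s); 2 remain; assigned so far: [1, 3, 4]
unit clause [5] forces x5=T; simplify:
  satisfied 2 clause(s); 0 remain; assigned so far: [1, 3, 4, 5]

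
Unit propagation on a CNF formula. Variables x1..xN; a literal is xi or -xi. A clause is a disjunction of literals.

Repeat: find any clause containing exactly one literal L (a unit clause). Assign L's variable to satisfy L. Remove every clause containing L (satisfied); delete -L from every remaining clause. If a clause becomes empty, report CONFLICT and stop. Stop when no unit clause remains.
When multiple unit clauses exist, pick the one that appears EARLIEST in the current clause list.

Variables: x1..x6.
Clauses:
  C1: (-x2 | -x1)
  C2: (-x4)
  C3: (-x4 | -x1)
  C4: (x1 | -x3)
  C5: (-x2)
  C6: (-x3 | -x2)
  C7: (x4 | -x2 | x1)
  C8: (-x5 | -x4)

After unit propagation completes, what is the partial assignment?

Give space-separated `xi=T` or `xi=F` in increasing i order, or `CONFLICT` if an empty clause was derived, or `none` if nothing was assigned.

Answer: x2=F x4=F

Derivation:
unit clause [-4] forces x4=F; simplify:
  drop 4 from [4, -2, 1] -> [-2, 1]
  satisfied 3 clause(s); 5 remain; assigned so far: [4]
unit clause [-2] forces x2=F; simplify:
  satisfied 4 clause(s); 1 remain; assigned so far: [2, 4]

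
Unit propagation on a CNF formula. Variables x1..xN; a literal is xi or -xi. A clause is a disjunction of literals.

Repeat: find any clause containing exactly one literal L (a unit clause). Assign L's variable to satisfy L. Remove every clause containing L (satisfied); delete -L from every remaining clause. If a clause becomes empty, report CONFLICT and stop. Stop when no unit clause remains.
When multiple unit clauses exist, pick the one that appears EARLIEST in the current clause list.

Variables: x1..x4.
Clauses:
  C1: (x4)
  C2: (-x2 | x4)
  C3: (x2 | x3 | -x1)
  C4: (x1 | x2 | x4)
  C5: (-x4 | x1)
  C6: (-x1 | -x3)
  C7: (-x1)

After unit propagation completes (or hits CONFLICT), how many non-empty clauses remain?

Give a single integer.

unit clause [4] forces x4=T; simplify:
  drop -4 from [-4, 1] -> [1]
  satisfied 3 clause(s); 4 remain; assigned so far: [4]
unit clause [1] forces x1=T; simplify:
  drop -1 from [2, 3, -1] -> [2, 3]
  drop -1 from [-1, -3] -> [-3]
  drop -1 from [-1] -> [] (empty!)
  satisfied 1 clause(s); 3 remain; assigned so far: [1, 4]
CONFLICT (empty clause)

Answer: 2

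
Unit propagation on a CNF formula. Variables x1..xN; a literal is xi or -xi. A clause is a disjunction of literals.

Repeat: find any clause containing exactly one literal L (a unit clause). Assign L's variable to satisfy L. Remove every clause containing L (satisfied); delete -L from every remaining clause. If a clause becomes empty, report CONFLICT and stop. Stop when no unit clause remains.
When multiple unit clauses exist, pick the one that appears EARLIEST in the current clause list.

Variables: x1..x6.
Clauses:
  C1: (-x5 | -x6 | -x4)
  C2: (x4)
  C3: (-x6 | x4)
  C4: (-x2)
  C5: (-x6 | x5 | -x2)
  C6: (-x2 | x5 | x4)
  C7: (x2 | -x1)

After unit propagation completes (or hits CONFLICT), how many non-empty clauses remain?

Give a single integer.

Answer: 1

Derivation:
unit clause [4] forces x4=T; simplify:
  drop -4 from [-5, -6, -4] -> [-5, -6]
  satisfied 3 clause(s); 4 remain; assigned so far: [4]
unit clause [-2] forces x2=F; simplify:
  drop 2 from [2, -1] -> [-1]
  satisfied 2 clause(s); 2 remain; assigned so far: [2, 4]
unit clause [-1] forces x1=F; simplify:
  satisfied 1 clause(s); 1 remain; assigned so far: [1, 2, 4]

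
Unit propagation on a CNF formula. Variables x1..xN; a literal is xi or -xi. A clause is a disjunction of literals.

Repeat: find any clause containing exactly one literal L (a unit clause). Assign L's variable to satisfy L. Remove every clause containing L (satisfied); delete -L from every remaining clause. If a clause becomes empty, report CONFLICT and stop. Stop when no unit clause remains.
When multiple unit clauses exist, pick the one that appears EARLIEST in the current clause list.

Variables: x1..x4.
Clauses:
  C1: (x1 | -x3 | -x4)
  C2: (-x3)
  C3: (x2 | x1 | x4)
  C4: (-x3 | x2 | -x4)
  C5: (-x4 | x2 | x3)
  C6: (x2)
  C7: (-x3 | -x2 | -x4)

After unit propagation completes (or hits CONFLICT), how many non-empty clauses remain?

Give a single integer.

unit clause [-3] forces x3=F; simplify:
  drop 3 from [-4, 2, 3] -> [-4, 2]
  satisfied 4 clause(s); 3 remain; assigned so far: [3]
unit clause [2] forces x2=T; simplify:
  satisfied 3 clause(s); 0 remain; assigned so far: [2, 3]

Answer: 0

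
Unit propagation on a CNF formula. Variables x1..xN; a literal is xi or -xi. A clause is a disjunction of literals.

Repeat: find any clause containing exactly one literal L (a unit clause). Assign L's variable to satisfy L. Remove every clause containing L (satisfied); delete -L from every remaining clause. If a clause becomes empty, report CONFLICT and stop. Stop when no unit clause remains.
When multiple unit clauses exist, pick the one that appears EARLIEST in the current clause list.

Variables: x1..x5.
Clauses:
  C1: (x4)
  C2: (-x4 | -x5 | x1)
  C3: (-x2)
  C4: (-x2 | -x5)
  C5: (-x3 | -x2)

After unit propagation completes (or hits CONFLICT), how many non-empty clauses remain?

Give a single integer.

unit clause [4] forces x4=T; simplify:
  drop -4 from [-4, -5, 1] -> [-5, 1]
  satisfied 1 clause(s); 4 remain; assigned so far: [4]
unit clause [-2] forces x2=F; simplify:
  satisfied 3 clause(s); 1 remain; assigned so far: [2, 4]

Answer: 1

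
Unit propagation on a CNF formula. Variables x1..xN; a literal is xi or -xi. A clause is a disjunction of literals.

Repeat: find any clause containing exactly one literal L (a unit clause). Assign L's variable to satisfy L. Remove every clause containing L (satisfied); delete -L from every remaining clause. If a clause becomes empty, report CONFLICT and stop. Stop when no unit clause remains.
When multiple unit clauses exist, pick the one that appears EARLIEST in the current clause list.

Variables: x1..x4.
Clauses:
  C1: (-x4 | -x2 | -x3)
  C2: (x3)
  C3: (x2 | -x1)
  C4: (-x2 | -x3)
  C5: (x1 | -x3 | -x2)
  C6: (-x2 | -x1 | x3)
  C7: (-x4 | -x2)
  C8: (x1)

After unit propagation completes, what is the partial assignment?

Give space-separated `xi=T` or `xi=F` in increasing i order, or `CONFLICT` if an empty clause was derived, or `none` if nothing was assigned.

unit clause [3] forces x3=T; simplify:
  drop -3 from [-4, -2, -3] -> [-4, -2]
  drop -3 from [-2, -3] -> [-2]
  drop -3 from [1, -3, -2] -> [1, -2]
  satisfied 2 clause(s); 6 remain; assigned so far: [3]
unit clause [-2] forces x2=F; simplify:
  drop 2 from [2, -1] -> [-1]
  satisfied 4 clause(s); 2 remain; assigned so far: [2, 3]
unit clause [-1] forces x1=F; simplify:
  drop 1 from [1] -> [] (empty!)
  satisfied 1 clause(s); 1 remain; assigned so far: [1, 2, 3]
CONFLICT (empty clause)

Answer: CONFLICT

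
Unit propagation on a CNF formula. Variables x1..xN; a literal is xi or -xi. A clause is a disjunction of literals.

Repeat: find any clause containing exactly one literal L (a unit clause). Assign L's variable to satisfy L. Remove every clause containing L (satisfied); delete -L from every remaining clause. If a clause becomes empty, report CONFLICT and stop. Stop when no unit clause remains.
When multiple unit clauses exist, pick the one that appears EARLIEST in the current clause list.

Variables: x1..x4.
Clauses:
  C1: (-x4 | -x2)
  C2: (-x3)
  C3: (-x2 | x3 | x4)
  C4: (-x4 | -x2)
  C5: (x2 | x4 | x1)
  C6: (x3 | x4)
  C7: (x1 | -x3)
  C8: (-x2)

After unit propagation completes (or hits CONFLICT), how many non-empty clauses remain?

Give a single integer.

Answer: 0

Derivation:
unit clause [-3] forces x3=F; simplify:
  drop 3 from [-2, 3, 4] -> [-2, 4]
  drop 3 from [3, 4] -> [4]
  satisfied 2 clause(s); 6 remain; assigned so far: [3]
unit clause [4] forces x4=T; simplify:
  drop -4 from [-4, -2] -> [-2]
  drop -4 from [-4, -2] -> [-2]
  satisfied 3 clause(s); 3 remain; assigned so far: [3, 4]
unit clause [-2] forces x2=F; simplify:
  satisfied 3 clause(s); 0 remain; assigned so far: [2, 3, 4]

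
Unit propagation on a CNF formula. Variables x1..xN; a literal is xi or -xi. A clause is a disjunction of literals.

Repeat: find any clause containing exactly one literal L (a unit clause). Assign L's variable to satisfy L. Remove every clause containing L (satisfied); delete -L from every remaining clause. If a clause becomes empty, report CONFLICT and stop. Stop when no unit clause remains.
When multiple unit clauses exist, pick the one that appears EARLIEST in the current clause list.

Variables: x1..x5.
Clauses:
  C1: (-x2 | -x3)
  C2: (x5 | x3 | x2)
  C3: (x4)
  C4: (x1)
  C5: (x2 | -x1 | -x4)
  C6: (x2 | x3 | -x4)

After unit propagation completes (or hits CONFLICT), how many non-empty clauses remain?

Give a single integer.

unit clause [4] forces x4=T; simplify:
  drop -4 from [2, -1, -4] -> [2, -1]
  drop -4 from [2, 3, -4] -> [2, 3]
  satisfied 1 clause(s); 5 remain; assigned so far: [4]
unit clause [1] forces x1=T; simplify:
  drop -1 from [2, -1] -> [2]
  satisfied 1 clause(s); 4 remain; assigned so far: [1, 4]
unit clause [2] forces x2=T; simplify:
  drop -2 from [-2, -3] -> [-3]
  satisfied 3 clause(s); 1 remain; assigned so far: [1, 2, 4]
unit clause [-3] forces x3=F; simplify:
  satisfied 1 clause(s); 0 remain; assigned so far: [1, 2, 3, 4]

Answer: 0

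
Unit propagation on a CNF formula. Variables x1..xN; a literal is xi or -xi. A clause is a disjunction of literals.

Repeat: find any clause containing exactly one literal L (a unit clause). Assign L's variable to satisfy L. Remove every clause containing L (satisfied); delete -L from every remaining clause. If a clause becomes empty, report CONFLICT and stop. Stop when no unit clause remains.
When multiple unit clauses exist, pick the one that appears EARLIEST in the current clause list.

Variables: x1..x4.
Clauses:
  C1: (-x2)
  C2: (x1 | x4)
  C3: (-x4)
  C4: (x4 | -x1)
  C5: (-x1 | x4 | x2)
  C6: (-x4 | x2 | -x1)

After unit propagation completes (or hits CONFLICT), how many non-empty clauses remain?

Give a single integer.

Answer: 0

Derivation:
unit clause [-2] forces x2=F; simplify:
  drop 2 from [-1, 4, 2] -> [-1, 4]
  drop 2 from [-4, 2, -1] -> [-4, -1]
  satisfied 1 clause(s); 5 remain; assigned so far: [2]
unit clause [-4] forces x4=F; simplify:
  drop 4 from [1, 4] -> [1]
  drop 4 from [4, -1] -> [-1]
  drop 4 from [-1, 4] -> [-1]
  satisfied 2 clause(s); 3 remain; assigned so far: [2, 4]
unit clause [1] forces x1=T; simplify:
  drop -1 from [-1] -> [] (empty!)
  drop -1 from [-1] -> [] (empty!)
  satisfied 1 clause(s); 2 remain; assigned so far: [1, 2, 4]
CONFLICT (empty clause)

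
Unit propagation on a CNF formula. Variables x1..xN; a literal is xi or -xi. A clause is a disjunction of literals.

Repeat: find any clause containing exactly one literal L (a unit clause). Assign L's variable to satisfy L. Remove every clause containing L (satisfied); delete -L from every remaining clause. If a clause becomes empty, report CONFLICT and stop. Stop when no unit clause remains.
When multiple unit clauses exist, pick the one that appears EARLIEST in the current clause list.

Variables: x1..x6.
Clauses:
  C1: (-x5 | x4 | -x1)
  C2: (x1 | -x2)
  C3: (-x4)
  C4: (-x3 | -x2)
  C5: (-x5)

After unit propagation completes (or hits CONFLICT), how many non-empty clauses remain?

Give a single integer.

unit clause [-4] forces x4=F; simplify:
  drop 4 from [-5, 4, -1] -> [-5, -1]
  satisfied 1 clause(s); 4 remain; assigned so far: [4]
unit clause [-5] forces x5=F; simplify:
  satisfied 2 clause(s); 2 remain; assigned so far: [4, 5]

Answer: 2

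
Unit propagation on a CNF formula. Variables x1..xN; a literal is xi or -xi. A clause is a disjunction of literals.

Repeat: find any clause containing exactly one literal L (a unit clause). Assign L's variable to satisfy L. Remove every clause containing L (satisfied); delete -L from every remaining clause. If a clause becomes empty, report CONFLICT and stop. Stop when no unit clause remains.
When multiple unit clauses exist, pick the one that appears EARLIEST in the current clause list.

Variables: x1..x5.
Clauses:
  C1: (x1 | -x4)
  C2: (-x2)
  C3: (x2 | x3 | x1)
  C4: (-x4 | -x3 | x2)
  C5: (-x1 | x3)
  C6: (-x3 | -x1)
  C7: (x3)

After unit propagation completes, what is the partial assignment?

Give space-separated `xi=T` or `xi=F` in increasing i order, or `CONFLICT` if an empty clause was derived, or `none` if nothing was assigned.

unit clause [-2] forces x2=F; simplify:
  drop 2 from [2, 3, 1] -> [3, 1]
  drop 2 from [-4, -3, 2] -> [-4, -3]
  satisfied 1 clause(s); 6 remain; assigned so far: [2]
unit clause [3] forces x3=T; simplify:
  drop -3 from [-4, -3] -> [-4]
  drop -3 from [-3, -1] -> [-1]
  satisfied 3 clause(s); 3 remain; assigned so far: [2, 3]
unit clause [-4] forces x4=F; simplify:
  satisfied 2 clause(s); 1 remain; assigned so far: [2, 3, 4]
unit clause [-1] forces x1=F; simplify:
  satisfied 1 clause(s); 0 remain; assigned so far: [1, 2, 3, 4]

Answer: x1=F x2=F x3=T x4=F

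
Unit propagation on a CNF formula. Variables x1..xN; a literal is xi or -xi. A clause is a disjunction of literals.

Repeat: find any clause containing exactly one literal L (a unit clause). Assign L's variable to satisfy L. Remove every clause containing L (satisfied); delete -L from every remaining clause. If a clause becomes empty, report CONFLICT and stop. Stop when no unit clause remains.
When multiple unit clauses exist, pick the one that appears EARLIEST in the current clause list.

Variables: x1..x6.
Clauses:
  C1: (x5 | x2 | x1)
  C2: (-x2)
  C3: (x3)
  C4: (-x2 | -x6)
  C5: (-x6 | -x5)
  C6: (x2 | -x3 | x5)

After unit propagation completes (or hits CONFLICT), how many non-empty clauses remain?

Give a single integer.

unit clause [-2] forces x2=F; simplify:
  drop 2 from [5, 2, 1] -> [5, 1]
  drop 2 from [2, -3, 5] -> [-3, 5]
  satisfied 2 clause(s); 4 remain; assigned so far: [2]
unit clause [3] forces x3=T; simplify:
  drop -3 from [-3, 5] -> [5]
  satisfied 1 clause(s); 3 remain; assigned so far: [2, 3]
unit clause [5] forces x5=T; simplify:
  drop -5 from [-6, -5] -> [-6]
  satisfied 2 clause(s); 1 remain; assigned so far: [2, 3, 5]
unit clause [-6] forces x6=F; simplify:
  satisfied 1 clause(s); 0 remain; assigned so far: [2, 3, 5, 6]

Answer: 0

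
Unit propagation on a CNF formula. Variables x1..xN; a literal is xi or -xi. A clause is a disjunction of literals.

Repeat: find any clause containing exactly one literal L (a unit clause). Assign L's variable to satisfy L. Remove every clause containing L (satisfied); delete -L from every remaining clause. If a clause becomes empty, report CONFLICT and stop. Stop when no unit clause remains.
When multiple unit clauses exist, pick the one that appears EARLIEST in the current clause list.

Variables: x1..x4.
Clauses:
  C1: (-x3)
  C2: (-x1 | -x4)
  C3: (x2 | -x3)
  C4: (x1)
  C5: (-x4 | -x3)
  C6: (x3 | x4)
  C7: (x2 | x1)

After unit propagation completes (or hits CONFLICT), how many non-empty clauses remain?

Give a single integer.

unit clause [-3] forces x3=F; simplify:
  drop 3 from [3, 4] -> [4]
  satisfied 3 clause(s); 4 remain; assigned so far: [3]
unit clause [1] forces x1=T; simplify:
  drop -1 from [-1, -4] -> [-4]
  satisfied 2 clause(s); 2 remain; assigned so far: [1, 3]
unit clause [-4] forces x4=F; simplify:
  drop 4 from [4] -> [] (empty!)
  satisfied 1 clause(s); 1 remain; assigned so far: [1, 3, 4]
CONFLICT (empty clause)

Answer: 0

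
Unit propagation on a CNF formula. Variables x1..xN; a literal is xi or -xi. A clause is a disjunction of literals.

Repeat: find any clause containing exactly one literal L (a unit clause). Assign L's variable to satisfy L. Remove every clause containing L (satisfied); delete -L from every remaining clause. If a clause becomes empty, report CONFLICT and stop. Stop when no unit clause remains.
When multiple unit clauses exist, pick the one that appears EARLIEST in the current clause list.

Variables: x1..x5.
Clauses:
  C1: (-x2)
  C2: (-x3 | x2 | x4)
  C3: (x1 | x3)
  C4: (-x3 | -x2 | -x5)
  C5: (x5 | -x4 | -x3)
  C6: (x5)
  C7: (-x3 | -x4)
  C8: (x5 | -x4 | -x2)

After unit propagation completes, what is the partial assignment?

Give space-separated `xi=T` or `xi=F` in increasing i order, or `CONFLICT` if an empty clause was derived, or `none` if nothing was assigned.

unit clause [-2] forces x2=F; simplify:
  drop 2 from [-3, 2, 4] -> [-3, 4]
  satisfied 3 clause(s); 5 remain; assigned so far: [2]
unit clause [5] forces x5=T; simplify:
  satisfied 2 clause(s); 3 remain; assigned so far: [2, 5]

Answer: x2=F x5=T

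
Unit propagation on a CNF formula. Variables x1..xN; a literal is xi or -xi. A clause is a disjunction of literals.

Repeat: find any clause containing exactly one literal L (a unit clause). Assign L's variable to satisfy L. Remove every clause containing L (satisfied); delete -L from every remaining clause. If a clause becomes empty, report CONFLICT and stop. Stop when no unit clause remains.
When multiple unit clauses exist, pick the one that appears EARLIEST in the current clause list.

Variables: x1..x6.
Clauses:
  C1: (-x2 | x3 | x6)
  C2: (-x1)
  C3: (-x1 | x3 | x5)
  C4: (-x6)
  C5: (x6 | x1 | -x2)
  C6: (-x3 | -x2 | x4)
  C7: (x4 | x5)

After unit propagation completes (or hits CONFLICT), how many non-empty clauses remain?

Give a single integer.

Answer: 1

Derivation:
unit clause [-1] forces x1=F; simplify:
  drop 1 from [6, 1, -2] -> [6, -2]
  satisfied 2 clause(s); 5 remain; assigned so far: [1]
unit clause [-6] forces x6=F; simplify:
  drop 6 from [-2, 3, 6] -> [-2, 3]
  drop 6 from [6, -2] -> [-2]
  satisfied 1 clause(s); 4 remain; assigned so far: [1, 6]
unit clause [-2] forces x2=F; simplify:
  satisfied 3 clause(s); 1 remain; assigned so far: [1, 2, 6]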